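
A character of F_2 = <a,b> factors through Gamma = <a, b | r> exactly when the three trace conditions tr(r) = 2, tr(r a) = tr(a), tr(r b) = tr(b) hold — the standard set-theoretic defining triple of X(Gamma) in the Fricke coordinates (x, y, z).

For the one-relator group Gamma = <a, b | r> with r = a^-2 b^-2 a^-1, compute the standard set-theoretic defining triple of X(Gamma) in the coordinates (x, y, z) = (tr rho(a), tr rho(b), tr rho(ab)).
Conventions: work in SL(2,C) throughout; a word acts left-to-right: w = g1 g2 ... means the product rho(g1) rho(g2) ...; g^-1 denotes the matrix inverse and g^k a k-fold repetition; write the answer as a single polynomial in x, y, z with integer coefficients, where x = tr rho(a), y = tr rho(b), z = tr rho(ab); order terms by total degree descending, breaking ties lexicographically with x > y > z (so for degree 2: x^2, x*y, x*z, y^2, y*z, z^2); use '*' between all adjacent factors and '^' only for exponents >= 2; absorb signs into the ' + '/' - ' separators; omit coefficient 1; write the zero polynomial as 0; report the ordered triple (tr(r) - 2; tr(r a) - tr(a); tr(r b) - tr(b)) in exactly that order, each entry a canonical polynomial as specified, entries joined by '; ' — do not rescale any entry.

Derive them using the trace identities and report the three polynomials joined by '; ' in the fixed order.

x^2*y*z - x^3 - x*y^2 - y*z + 3*x - 2; x*y*z - x^2 - y^2 - x + 2; x^2*y^2*z - x^3*y - x*y^3 - x*y*z^2 + x^2*z + 3*x*y - y - z

tr(a^-1) = tr(a) = x
next, tr(a^-1 b) = tr(b)*tr(a) - tr(b a)   [inverse elimination on a] = x*y - z
and tr(a^-1 b^-1) = tr(a^-1)*tr(b) - tr(a^-1 b)   [inverse elimination on b] = z
next, tr(a^-1 b^-2) = tr(a^-1 b^-1)*tr(b) - tr(a^-1)   [inverse elimination on b] = y*z - x
next, tr(b^-2) = tr(b^-1)*tr(b) - tr(1)   [inverse elimination on b] = y^2 - 2
and tr(b^-2 a^-2) = tr(a^-1 b^-2)*tr(a) - tr(a^-1 b^-2 a)   [inverse elimination on a] = x*y*z - x^2 - y^2 + 2
and tr(a^-2 b^-2 a^-1) = tr(b^-2 a^-2)*tr(a) - tr(b^-2 a^-1)   [inverse elimination on a] = x^2*y*z - x^3 - x*y^2 - y*z + 3*x
tr(b a b a) = tr(b a)*tr(b a) - tr(1)   [split at repeated b] = z^2 - 2
tr(a^-1 b a b) = tr(b a b)*tr(a) - tr(b a b a) = x*y*z - x^2 - z^2 + 2
and tr(a^-1 b a b^-1) = tr(a^-1 b a)*tr(b) - tr(a^-1 b a b) = -x*y*z + x^2 + y^2 + z^2 - 2
tr(b^-2 a^-1 b a) = tr(a^-1 b a b^-1)*tr(b) - tr(a^-1 b a) = -x*y^2*z + x^2*y + y^3 + y*z^2 - 3*y
tr(a^-1 b^-2 a^-1 b) = tr(b^-2 a^-1 b)*tr(a) - tr(b^-2 a^-1 b a) = x*y^2*z - x^2*y - y^3 - y*z^2 + x*z + 3*y
tr(a^-2 b^-2 a^-1 b) = tr(a^-1 b^-2 a^-1 b)*tr(a) - tr(a^-1 b^-2 a^-1 b a) = x^2*y^2*z - x^3*y - x*y^3 - x*y*z^2 + x^2*z + 3*x*y - z
assemble the triple (tr(r) - 2; tr(r a) - x; tr(r b) - y)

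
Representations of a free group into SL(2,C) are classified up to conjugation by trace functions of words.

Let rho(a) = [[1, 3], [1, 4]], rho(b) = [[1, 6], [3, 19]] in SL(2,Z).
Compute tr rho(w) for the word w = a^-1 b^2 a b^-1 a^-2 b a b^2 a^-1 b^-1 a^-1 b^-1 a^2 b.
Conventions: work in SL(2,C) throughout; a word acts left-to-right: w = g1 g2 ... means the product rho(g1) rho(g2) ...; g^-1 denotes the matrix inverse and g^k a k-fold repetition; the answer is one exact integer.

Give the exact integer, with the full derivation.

rho(a^-1) = [[4, -3], [-1, 1]]
... * rho(b) = [[1, 6], [3, 19]]  ->  [[-5, -33], [2, 13]]
... * rho(b) = [[1, 6], [3, 19]]  ->  [[-104, -657], [41, 259]]
... * rho(a) = [[1, 3], [1, 4]]  ->  [[-761, -2940], [300, 1159]]
... * rho(b^-1) = [[19, -6], [-3, 1]]  ->  [[-5639, 1626], [2223, -641]]
... * rho(a^-1) = [[4, -3], [-1, 1]]  ->  [[-24182, 18543], [9533, -7310]]
... * rho(a^-1) = [[4, -3], [-1, 1]]  ->  [[-115271, 91089], [45442, -35909]]
... * rho(b) = [[1, 6], [3, 19]]  ->  [[157996, 1039065], [-62285, -409619]]
... * rho(a) = [[1, 3], [1, 4]]  ->  [[1197061, 4630248], [-471904, -1825331]]
... * rho(b) = [[1, 6], [3, 19]]  ->  [[15087805, 95157078], [-5947897, -37512713]]
... * rho(b) = [[1, 6], [3, 19]]  ->  [[300559039, 1898511312], [-118486036, -748428929]]
... * rho(a^-1) = [[4, -3], [-1, 1]]  ->  [[-696275156, 996834195], [274484785, -392970821]]
... * rho(b^-1) = [[19, -6], [-3, 1]]  ->  [[-16219730549, 5174485131], [6394123378, -2039879531]]
... * rho(a^-1) = [[4, -3], [-1, 1]]  ->  [[-70053407327, 53833676778], [27616373043, -21222249665]]
... * rho(b^-1) = [[19, -6], [-3, 1]]  ->  [[-1492515769547, 474154120740], [588377836812, -186920487923]]
... * rho(a) = [[1, 3], [1, 4]]  ->  [[-1018361648807, -2580930825681], [401457348889, 1017451558744]]
... * rho(a) = [[1, 3], [1, 4]]  ->  [[-3599292474488, -13378808249145], [1418908907633, 5274178281643]]
... * rho(b) = [[1, 6], [3, 19]]  ->  [[-43735717221923, -275793111580683], [17241443752562, 108722840797015]]
tr = -43735717221923 + 108722840797015 = 64987123575092

64987123575092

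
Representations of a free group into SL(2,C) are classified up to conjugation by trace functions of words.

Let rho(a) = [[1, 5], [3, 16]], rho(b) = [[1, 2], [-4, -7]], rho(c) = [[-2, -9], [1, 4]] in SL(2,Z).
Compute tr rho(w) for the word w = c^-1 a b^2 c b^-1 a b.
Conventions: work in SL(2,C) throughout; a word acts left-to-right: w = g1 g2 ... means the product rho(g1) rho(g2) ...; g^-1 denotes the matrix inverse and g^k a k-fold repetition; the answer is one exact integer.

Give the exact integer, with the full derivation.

rho(c^-1) = [[4, 9], [-1, -2]]
... * rho(a) = [[1, 5], [3, 16]]  ->  [[31, 164], [-7, -37]]
... * rho(b) = [[1, 2], [-4, -7]]  ->  [[-625, -1086], [141, 245]]
... * rho(b) = [[1, 2], [-4, -7]]  ->  [[3719, 6352], [-839, -1433]]
... * rho(c) = [[-2, -9], [1, 4]]  ->  [[-1086, -8063], [245, 1819]]
... * rho(b^-1) = [[-7, -2], [4, 1]]  ->  [[-24650, -5891], [5561, 1329]]
... * rho(a) = [[1, 5], [3, 16]]  ->  [[-42323, -217506], [9548, 49069]]
... * rho(b) = [[1, 2], [-4, -7]]  ->  [[827701, 1437896], [-186728, -324387]]
tr = 827701 + -324387 = 503314

503314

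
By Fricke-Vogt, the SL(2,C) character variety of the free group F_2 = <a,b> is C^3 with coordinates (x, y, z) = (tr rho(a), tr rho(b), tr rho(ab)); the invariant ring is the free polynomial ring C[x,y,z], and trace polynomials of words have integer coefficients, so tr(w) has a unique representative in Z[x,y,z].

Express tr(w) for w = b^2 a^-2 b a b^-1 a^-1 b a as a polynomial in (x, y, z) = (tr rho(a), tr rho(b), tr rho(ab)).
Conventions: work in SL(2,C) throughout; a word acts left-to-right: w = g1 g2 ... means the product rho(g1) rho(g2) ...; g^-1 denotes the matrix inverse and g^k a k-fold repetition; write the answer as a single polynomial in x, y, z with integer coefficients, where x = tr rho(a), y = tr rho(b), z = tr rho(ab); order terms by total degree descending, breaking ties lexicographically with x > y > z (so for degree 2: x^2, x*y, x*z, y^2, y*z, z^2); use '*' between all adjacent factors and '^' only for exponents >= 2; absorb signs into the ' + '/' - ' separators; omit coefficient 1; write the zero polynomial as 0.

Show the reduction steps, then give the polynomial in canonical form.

trace(a b^2) = trace(b)*trace(a b) - trace(a)   [square of b] = y*z - x
trace(b a b^2) = trace(b)*trace(a b^2) - trace(a b)   [square of b] = y^2*z - x*y - z
trace(b^2 a b^2) = trace(b)*trace(b a b^2) - trace(b a b)   [square of b] = y^3*z - x*y^2 - 2*y*z + x
trace(a b a b) = trace(a b)*trace(a b) - trace(1)   [split at a repeated a] = z^2 - 2
trace(a b a) = trace(a)*trace(b a) - trace(b)   [square of a] = x*z - y
trace(a b^2 a b) = trace(b)*trace(a b a b) - trace(a b a)   [square of b] = y*z^2 - x*z - y
trace(a^2) = trace(a)*trace(a) - trace(1)   [square of a] = x^2 - 2
trace(a b^2 a) = trace(b)*trace(a^2 b) - trace(a^2)   [square of b] = x*y*z - x^2 - y^2 + 2
trace(b^2 a b^2 a) = trace(b)*trace(a b^2 a b) - trace(a b^2 a)   [square of b] = y^2*z^2 - 2*x*y*z + x^2 - 2
trace(b^2 a b^2 a^-1) = trace(b^2 a b^2)*trace(a) - trace(b^2 a b^2 a)   [inverse elimination on a] = x*y^3*z - x^2*y^2 - y^2*z^2 + 2
trace(b a b^2 a^-2 b) = trace(b^2 a b^2 a^-1)*trace(a) - trace(b^2 a b^2)   [inverse elimination on a] = x^2*y^3*z - x^3*y^2 - x*y^2*z^2 - y^3*z + x*y^2 + 2*y*z + x
trace(a b^3 a b) = trace(b)*trace(a b a b^2) - trace(a b a b)   [square of b] = y^2*z^2 - x*y*z - y^2 - z^2 + 2
trace(a b^3 a) = trace(b)*trace(b a^2 b) - trace(b a^2)   [square of b] = x*y^2*z - x^2*y - y^3 - x*z + 3*y
trace(b a b^3 a b) = trace(b)*trace(a b^3 a b) - trace(a b^3 a)   [square of b] = y^3*z^2 - 2*x*y^2*z + x^2*y - y*z^2 + x*z - y
trace(a b a b a b) = trace(a b)*trace(a b a b) - trace(a^-1 b^-1)   [split at a repeated a] = z^3 - 3*z
trace(a b a b a) = trace(a)*trace(b a b a) - trace(b a b)   [square of a] = x*z^2 - y*z - x
trace(a b a b a b^2) = trace(b)*trace(a b a b a b) - trace(a b a b a)   [square of b] = y*z^3 - x*z^2 - 2*y*z + x
trace(b a b^3 a b a) = trace(b)*trace(a b a b a b^2) - trace(a b a b a b)   [square of b] = y^2*z^3 - x*y*z^2 - 2*y^2*z - z^3 + x*y + 3*z
trace(b a b a^-1 b a b^2) = trace(b a b^3 a b)*trace(a) - trace(b a b^3 a b a)   [inverse elimination on a] = x*y^3*z^2 - 2*x^2*y^2*z - y^2*z^3 + x^3*y + x^2*z + 2*y^2*z + z^3 - 2*x*y - 3*z
trace(a b^2 a b a) = trace(a)*trace(b^2 a b a) - trace(b^2 a b)   [square of a] = x*y*z^2 - x^2*z - y^2*z + z
trace(b a b^2 a b a b) = trace(b)*trace(a b^2 a b a b) - trace(a b^2 a b a)   [square of b] = y^2*z^3 - 2*x*y*z^2 + x^2*z - y^2*z + x*y - z
trace(a b a b a b a b) = trace(b a b a)*trace(b a b a) - trace(1)   [split at a repeated b] = z^4 - 4*z^2 + 2
trace(a b a b a b a) = trace(a)*trace(b a b a b a) - trace(b a b a b)   [square of a] = x*z^3 - y*z^2 - 2*x*z + y
trace(b a b^2 a b a b a) = trace(b)*trace(a b a b a b a b) - trace(a b a b a b a)   [square of b] = y*z^4 - x*z^3 - 3*y*z^2 + 2*x*z + y
trace(b a b a^-1 b a b^2 a) = trace(b a b^2 a b a b)*trace(a) - trace(b a b^2 a b a b a)   [inverse elimination on a] = x*y^2*z^3 - 2*x^2*y*z^2 - y*z^4 + x^3*z - x*y^2*z + x*z^3 + x^2*y + 3*y*z^2 - 3*x*z - y
trace(a^-1 b a b a^-1 b a b^2) = trace(b a b a^-1 b a b^2)*trace(a) - trace(b a b a^-1 b a b^2 a)   [inverse elimination on a] = x^2*y^3*z^2 - 2*x^3*y^2*z - 2*x*y^2*z^3 + x^4*y + 2*x^2*y*z^2 + y*z^4 + 3*x*y^2*z - 3*x^2*y - 3*y*z^2 + y
trace(a^-1 b a b^2 a^-2 b a b) = trace(a^-1 b a b a^-1 b a b^2)*trace(a) - trace(a^-1 b a b a^-1 b a b^2 a)   [inverse elimination on a] = x^3*y^3*z^2 - 2*x^4*y^2*z - 2*x^2*y^2*z^3 + x^5*y + 2*x^3*y*z^2 - x*y^3*z^2 + x*y*z^4 + 5*x^2*y^2*z + y^2*z^3 - 4*x^3*y - 3*x*y*z^2 - x^2*z - 2*y^2*z - z^3 + 3*x*y + 3*z
trace(b^2 a^-2 b a b^-1 a^-1 b a) = trace(a^-1 b a b^2 a^-2 b a)*trace(b) - trace(a^-1 b a b^2 a^-2 b a b)   [inverse elimination on b] = -x^3*y^3*z^2 + 2*x^4*y^2*z + x^2*y^4*z + 2*x^2*y^2*z^3 - x^5*y - x^3*y^3 - 2*x^3*y*z^2 - x*y*z^4 - 5*x^2*y^2*z - y^4*z - y^2*z^3 + 4*x^3*y + x*y^3 + 3*x*y*z^2 + x^2*z + 4*y^2*z + z^3 - 2*x*y - 3*z

-x^3*y^3*z^2 + 2*x^4*y^2*z + x^2*y^4*z + 2*x^2*y^2*z^3 - x^5*y - x^3*y^3 - 2*x^3*y*z^2 - x*y*z^4 - 5*x^2*y^2*z - y^4*z - y^2*z^3 + 4*x^3*y + x*y^3 + 3*x*y*z^2 + x^2*z + 4*y^2*z + z^3 - 2*x*y - 3*z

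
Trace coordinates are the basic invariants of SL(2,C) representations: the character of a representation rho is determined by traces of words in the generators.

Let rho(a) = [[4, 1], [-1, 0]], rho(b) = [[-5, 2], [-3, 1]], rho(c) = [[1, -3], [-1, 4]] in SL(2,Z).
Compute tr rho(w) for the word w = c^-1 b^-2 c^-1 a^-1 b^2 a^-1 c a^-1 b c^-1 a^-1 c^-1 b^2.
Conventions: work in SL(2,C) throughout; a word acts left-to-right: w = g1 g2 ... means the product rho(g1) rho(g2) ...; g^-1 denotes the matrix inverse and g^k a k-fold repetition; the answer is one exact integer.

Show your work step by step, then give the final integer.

-274325354

rho(c^-1) = [[4, 3], [1, 1]]
... * rho(b^-1) = [[1, -2], [3, -5]]  ->  [[13, -23], [4, -7]]
... * rho(b^-1) = [[1, -2], [3, -5]]  ->  [[-56, 89], [-17, 27]]
... * rho(c^-1) = [[4, 3], [1, 1]]  ->  [[-135, -79], [-41, -24]]
... * rho(a^-1) = [[0, -1], [1, 4]]  ->  [[-79, -181], [-24, -55]]
... * rho(b) = [[-5, 2], [-3, 1]]  ->  [[938, -339], [285, -103]]
... * rho(b) = [[-5, 2], [-3, 1]]  ->  [[-3673, 1537], [-1116, 467]]
... * rho(a^-1) = [[0, -1], [1, 4]]  ->  [[1537, 9821], [467, 2984]]
... * rho(c) = [[1, -3], [-1, 4]]  ->  [[-8284, 34673], [-2517, 10535]]
... * rho(a^-1) = [[0, -1], [1, 4]]  ->  [[34673, 146976], [10535, 44657]]
... * rho(b) = [[-5, 2], [-3, 1]]  ->  [[-614293, 216322], [-186646, 65727]]
... * rho(c^-1) = [[4, 3], [1, 1]]  ->  [[-2240850, -1626557], [-680857, -494211]]
... * rho(a^-1) = [[0, -1], [1, 4]]  ->  [[-1626557, -4265378], [-494211, -1295987]]
... * rho(c^-1) = [[4, 3], [1, 1]]  ->  [[-10771606, -9145049], [-3272831, -2778620]]
... * rho(b) = [[-5, 2], [-3, 1]]  ->  [[81293177, -30688261], [24700015, -9324282]]
... * rho(b) = [[-5, 2], [-3, 1]]  ->  [[-314401102, 131898093], [-95527229, 40075748]]
tr = -314401102 + 40075748 = -274325354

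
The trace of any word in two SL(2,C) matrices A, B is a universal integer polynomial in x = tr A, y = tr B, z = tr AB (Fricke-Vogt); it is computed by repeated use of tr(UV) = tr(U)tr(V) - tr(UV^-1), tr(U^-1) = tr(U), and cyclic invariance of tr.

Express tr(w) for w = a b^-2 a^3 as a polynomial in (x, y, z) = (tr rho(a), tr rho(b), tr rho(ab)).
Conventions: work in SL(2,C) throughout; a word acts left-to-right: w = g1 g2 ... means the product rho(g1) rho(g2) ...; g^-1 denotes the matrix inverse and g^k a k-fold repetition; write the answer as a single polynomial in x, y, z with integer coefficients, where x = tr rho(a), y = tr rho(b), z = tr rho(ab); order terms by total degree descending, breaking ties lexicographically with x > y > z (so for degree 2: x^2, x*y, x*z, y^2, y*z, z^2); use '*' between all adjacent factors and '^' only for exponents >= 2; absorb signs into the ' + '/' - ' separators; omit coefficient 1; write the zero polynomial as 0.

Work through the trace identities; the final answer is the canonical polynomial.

x^4*y^2 - x^3*y*z - x^4 - 3*x^2*y^2 + 2*x*y*z + 4*x^2 + y^2 - 2

use: trace(a^2) = trace(a) trace(a) - trace(1) = x^2 - 2
trace(a^3) = trace(a) trace(a^2) - trace(a) = x^3 - 3*x
trace(a^4) = trace(a) trace(a^3) - trace(a^2) = x^4 - 4*x^2 + 2
apply: trace(a b a) = trace(a) trace(b a) - trace(b) = x*z - y
trace(a^2 b a) = trace(a) trace(a b a) - trace(a b) = x^2*z - x*y - z
trace(a^4 b) = trace(a) trace(a^2 b a) - trace(a^2 b) = x^3*z - x^2*y - 2*x*z + y
apply: trace(a^4 b^-1) = trace(a^4) trace(b) - trace(a^4 b) = x^4*y - x^3*z - 3*x^2*y + 2*x*z + y
trace(a b^-2 a^3) = trace(a^4 b^-1) trace(b) - trace(a^4) = x^4*y^2 - x^3*y*z - x^4 - 3*x^2*y^2 + 2*x*y*z + 4*x^2 + y^2 - 2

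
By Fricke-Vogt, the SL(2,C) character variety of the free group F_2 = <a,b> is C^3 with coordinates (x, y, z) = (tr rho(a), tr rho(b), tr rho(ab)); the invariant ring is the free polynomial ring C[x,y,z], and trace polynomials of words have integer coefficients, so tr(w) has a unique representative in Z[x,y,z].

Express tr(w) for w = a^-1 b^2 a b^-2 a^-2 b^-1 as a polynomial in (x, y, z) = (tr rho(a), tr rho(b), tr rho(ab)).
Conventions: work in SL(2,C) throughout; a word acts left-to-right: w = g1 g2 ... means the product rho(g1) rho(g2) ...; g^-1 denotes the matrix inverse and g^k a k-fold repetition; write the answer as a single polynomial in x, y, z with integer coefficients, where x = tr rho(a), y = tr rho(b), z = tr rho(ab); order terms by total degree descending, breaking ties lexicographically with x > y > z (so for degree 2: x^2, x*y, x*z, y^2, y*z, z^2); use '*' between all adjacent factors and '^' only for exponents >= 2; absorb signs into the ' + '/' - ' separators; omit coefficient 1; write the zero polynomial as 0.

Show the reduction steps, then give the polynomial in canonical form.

reduce: tr(a b a) = tr(a) tr(b a) - tr(b)   [square of a] = x*z - y
reduce: tr(a b a b) = tr(b a) tr(b a) - tr(1)   [split at a repeated b] = z^2 - 2
tr(b a b^-1 a) = tr(a b a) tr(b) - tr(a b a b)   [inverse elimination on b] = x*y*z - y^2 - z^2 + 2
tr(b^-1 a^-1 b a) = tr(b a b^-1) tr(a) - tr(b a b^-1 a)   [inverse elimination on a] = -x*y*z + x^2 + y^2 + z^2 - 2
tr(b a b^-2 a^-1) = tr(b^-1 a^-1 b a) tr(b) - tr(b^-1 a^-1 b a b)   [inverse elimination on b] = -x*y^2*z + x^2*y + y^3 + y*z^2 - 3*y
tr(b^2 a) = tr(b) tr(a b) - tr(a)   [square of b] = y*z - x
tr(b^2) = tr(b) tr(b) - tr(1)   [square of b] = y^2 - 2
tr(a b^2 a) = tr(a) tr(b^2 a) - tr(b^2)   [square of a] = x*y*z - x^2 - y^2 + 2
reduce: tr(b^2 a b a) = tr(b) tr(a b a b) - tr(a b a)   [square of b] = y*z^2 - x*z - y
reduce: tr(b^2 a b) = tr(b) tr(a b^2) - tr(a b)   [square of b] = y^2*z - x*y - z
so tr(a b^2 a b a) = tr(a) tr(b^2 a b a) - tr(b^2 a b)   [square of a] = x*y*z^2 - x^2*z - y^2*z + z
tr(a b a b a b) = tr(a b a b) tr(a b) - tr(b a)   [split at a repeated a] = z^3 - 3*z
so tr(a b a b a) = tr(a) tr(b a b a) - tr(b a b)   [square of a] = x*z^2 - y*z - x
reduce: tr(a b^2 a b a b) = tr(b) tr(a b a b a b) - tr(a b a b a)   [square of b] = y*z^3 - x*z^2 - 2*y*z + x
so tr(b^-1 a b^2 a b a) = tr(a b^2 a b a) tr(b) - tr(a b^2 a b a b)   [inverse elimination on b] = x*y^2*z^2 - x^2*y*z - y^3*z - y*z^3 + x*z^2 + 3*y*z - x
reduce: tr(a^-1 b^-1 a b^2 a b) = tr(b^-1 a b^2 a b) tr(a) - tr(b^-1 a b^2 a b a)   [inverse elimination on a] = -x*y^2*z^2 + 2*x^2*y*z + y^3*z + y*z^3 - x^3 - x*y^2 - x*z^2 - 3*y*z + 3*x
reduce: tr(a^-1 b^-1 a b^2 a b^-1) = tr(a^-1 b^-1 a b^2 a) tr(b) - tr(a^-1 b^-1 a b^2 a b)   [inverse elimination on b] = x*y^2*z^2 - 2*x^2*y*z - y^3*z - y*z^3 + x^3 + x*y^2 + x*z^2 + 4*y*z - 3*x
tr(b^2 a b^-2 a^-1 b^-1 a) = tr(a^-1 b^-1 a b^2 a b^-1) tr(b) - tr(a^-1 b^-1 a b^2 a)   [inverse elimination on b] = x*y^3*z^2 - 2*x^2*y^2*z - y^4*z - y^2*z^3 + x^3*y + x*y^3 + x*y*z^2 + 4*y^2*z - 3*x*y - z
reduce: tr(a^-1 b^-1 a^-1 b^2 a b^-2) = tr(b^2 a b^-2 a^-1 b^-1) tr(a) - tr(b^2 a b^-2 a^-1 b^-1 a)   [inverse elimination on a] = -x*y^3*z^2 + x^2*y^2*z + y^4*z + y^2*z^3 - 4*y^2*z + z
tr(b^-1 a b^2 a) = tr(a b^2 a) tr(b) - tr(a b^2 a b)   [inverse elimination on b] = x*y^2*z - x^2*y - y^3 - y*z^2 + x*z + 3*y
tr(b^2 a b^-2 a) = tr(b^-1 a b^2 a) tr(b) - tr(b^-1 a b^2 a b)   [inverse elimination on b] = x*y^3*z - x^2*y^2 - y^4 - y^2*z^2 + x^2 + 4*y^2 - 2
tr(b^-2 a^-1 b^2 a) = tr(b^2 a b^-2) tr(a) - tr(b^2 a b^-2 a)   [inverse elimination on a] = -x*y^3*z + x^2*y^2 + y^4 + y^2*z^2 - 4*y^2 + 2
tr(b^-1 a^-1 b^2 a) = tr(b^2 a b^-1) tr(a) - tr(b^2 a b^-1 a)   [inverse elimination on a] = -x*y^2*z + x^2*y + y^3 + y*z^2 - 3*y
reduce: tr(b^-1 a^-1 b^2 a b^-2) = tr(b^-2 a^-1 b^2 a) tr(b) - tr(b^-2 a^-1 b^2 a b)   [inverse elimination on b] = -x*y^4*z + x^2*y^3 + y^5 + y^3*z^2 + x*y^2*z - x^2*y - 5*y^3 - y*z^2 + 5*y
tr(a^-1 b^2 a b^-2 a^-2 b^-1) = tr(a^-1 b^-1 a^-1 b^2 a b^-2) tr(a) - tr(a^-1 b^-1 a^-1 b^2 a b^-2 a)   [inverse elimination on a] = -x^2*y^3*z^2 + x^3*y^2*z + 2*x*y^4*z + x*y^2*z^3 - x^2*y^3 - y^5 - y^3*z^2 - 5*x*y^2*z + x^2*y + 5*y^3 + y*z^2 + x*z - 5*y

-x^2*y^3*z^2 + x^3*y^2*z + 2*x*y^4*z + x*y^2*z^3 - x^2*y^3 - y^5 - y^3*z^2 - 5*x*y^2*z + x^2*y + 5*y^3 + y*z^2 + x*z - 5*y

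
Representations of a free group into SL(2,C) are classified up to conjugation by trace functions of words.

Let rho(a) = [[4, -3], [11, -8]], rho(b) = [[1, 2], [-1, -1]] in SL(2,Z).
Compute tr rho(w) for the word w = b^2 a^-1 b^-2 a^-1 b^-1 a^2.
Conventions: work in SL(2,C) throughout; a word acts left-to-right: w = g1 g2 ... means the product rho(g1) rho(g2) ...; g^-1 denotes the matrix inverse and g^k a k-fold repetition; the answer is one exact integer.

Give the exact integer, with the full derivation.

0

rho(b) = [[1, 2], [-1, -1]]
... * rho(b) = [[1, 2], [-1, -1]]  ->  [[-1, 0], [0, -1]]
... * rho(a^-1) = [[-8, 3], [-11, 4]]  ->  [[8, -3], [11, -4]]
... * rho(b^-1) = [[-1, -2], [1, 1]]  ->  [[-11, -19], [-15, -26]]
... * rho(b^-1) = [[-1, -2], [1, 1]]  ->  [[-8, 3], [-11, 4]]
... * rho(a^-1) = [[-8, 3], [-11, 4]]  ->  [[31, -12], [44, -17]]
... * rho(b^-1) = [[-1, -2], [1, 1]]  ->  [[-43, -74], [-61, -105]]
... * rho(a) = [[4, -3], [11, -8]]  ->  [[-986, 721], [-1399, 1023]]
... * rho(a) = [[4, -3], [11, -8]]  ->  [[3987, -2810], [5657, -3987]]
tr = 3987 + -3987 = 0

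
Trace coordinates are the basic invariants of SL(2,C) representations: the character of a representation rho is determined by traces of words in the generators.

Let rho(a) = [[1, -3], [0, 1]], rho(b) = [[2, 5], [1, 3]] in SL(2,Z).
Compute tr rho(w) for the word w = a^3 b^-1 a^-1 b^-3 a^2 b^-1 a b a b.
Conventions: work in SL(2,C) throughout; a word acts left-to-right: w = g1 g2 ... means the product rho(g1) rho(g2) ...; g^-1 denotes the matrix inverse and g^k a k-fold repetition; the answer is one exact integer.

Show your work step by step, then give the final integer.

rho(a) = [[1, -3], [0, 1]]
... * rho(a) = [[1, -3], [0, 1]]  ->  [[1, -6], [0, 1]]
... * rho(a) = [[1, -3], [0, 1]]  ->  [[1, -9], [0, 1]]
... * rho(b^-1) = [[3, -5], [-1, 2]]  ->  [[12, -23], [-1, 2]]
... * rho(a^-1) = [[1, 3], [0, 1]]  ->  [[12, 13], [-1, -1]]
... * rho(b^-1) = [[3, -5], [-1, 2]]  ->  [[23, -34], [-2, 3]]
... * rho(b^-1) = [[3, -5], [-1, 2]]  ->  [[103, -183], [-9, 16]]
... * rho(b^-1) = [[3, -5], [-1, 2]]  ->  [[492, -881], [-43, 77]]
... * rho(a) = [[1, -3], [0, 1]]  ->  [[492, -2357], [-43, 206]]
... * rho(a) = [[1, -3], [0, 1]]  ->  [[492, -3833], [-43, 335]]
... * rho(b^-1) = [[3, -5], [-1, 2]]  ->  [[5309, -10126], [-464, 885]]
... * rho(a) = [[1, -3], [0, 1]]  ->  [[5309, -26053], [-464, 2277]]
... * rho(b) = [[2, 5], [1, 3]]  ->  [[-15435, -51614], [1349, 4511]]
... * rho(a) = [[1, -3], [0, 1]]  ->  [[-15435, -5309], [1349, 464]]
... * rho(b) = [[2, 5], [1, 3]]  ->  [[-36179, -93102], [3162, 8137]]
tr = -36179 + 8137 = -28042

-28042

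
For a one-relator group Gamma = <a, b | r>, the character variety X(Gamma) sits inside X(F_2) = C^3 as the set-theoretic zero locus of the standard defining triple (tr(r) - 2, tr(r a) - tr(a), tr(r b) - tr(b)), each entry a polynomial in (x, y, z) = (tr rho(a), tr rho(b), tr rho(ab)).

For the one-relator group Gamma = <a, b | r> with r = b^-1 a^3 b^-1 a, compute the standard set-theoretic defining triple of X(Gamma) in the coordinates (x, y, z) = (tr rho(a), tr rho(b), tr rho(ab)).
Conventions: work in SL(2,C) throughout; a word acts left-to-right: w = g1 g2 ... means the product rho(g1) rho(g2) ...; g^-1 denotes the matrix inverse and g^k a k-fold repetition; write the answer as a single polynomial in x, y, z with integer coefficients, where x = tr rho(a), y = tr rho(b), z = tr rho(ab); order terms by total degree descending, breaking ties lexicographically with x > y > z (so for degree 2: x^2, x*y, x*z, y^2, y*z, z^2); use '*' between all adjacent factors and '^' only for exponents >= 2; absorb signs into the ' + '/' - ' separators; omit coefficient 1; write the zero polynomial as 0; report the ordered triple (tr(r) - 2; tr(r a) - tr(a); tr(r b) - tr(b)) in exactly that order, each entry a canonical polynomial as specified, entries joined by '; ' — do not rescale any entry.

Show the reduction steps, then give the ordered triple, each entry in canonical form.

x^4*y^2 - 2*x^3*y*z - 2*x^2*y^2 + x^2*z^2 + 3*x*y*z - x^2 - z^2; x^5*y^2 - 2*x^4*y*z - 3*x^3*y^2 + x^3*z^2 + 4*x^2*y*z + 2*x*y^2 - x*z^2 - y*z - 2*x; x^4*y - x^3*z - 3*x^2*y + 2*x*z

so tr(a^2) = tr(a) tr(a) - tr(1)   [square of a] = x^2 - 2
reduce: tr(a^3) = tr(a) tr(a^2) - tr(a)   [square of a] = x^3 - 3*x
so tr(a^4) = tr(a) tr(a^3) - tr(a^2)   [square of a] = x^4 - 4*x^2 + 2
reduce: tr(a b a) = tr(a) tr(b a) - tr(b)   [square of a] = x*z - y
tr(a^2 b a) = tr(a) tr(a b a) - tr(a b)   [square of a] = x^2*z - x*y - z
tr(a^4 b) = tr(a) tr(a^2 b a) - tr(a^2 b)   [square of a] = x^3*z - x^2*y - 2*x*z + y
tr(a^3 b^-1 a) = tr(a^4) tr(b) - tr(a^4 b)   [inverse elimination on b] = x^4*y - x^3*z - 3*x^2*y + 2*x*z + y
reduce: tr(b a b a) = tr(a b) tr(a b) - tr(1)   [split at a repeated a] = z^2 - 2
tr(b a b) = tr(b) tr(a b) - tr(a)   [square of b] = y*z - x
tr(a b a b a) = tr(a) tr(b a b a) - tr(b a b)   [square of a] = x*z^2 - y*z - x
tr(a b a^3 b) = tr(a) tr(a b a b a) - tr(a b a b)   [square of a] = x^2*z^2 - x*y*z - x^2 - z^2 + 2
reduce: tr(a^3 b^-1 a b) = tr(a b a^3) tr(b) - tr(a b a^3 b)   [inverse elimination on b] = x^3*y*z - x^2*y^2 - x^2*z^2 - x*y*z + x^2 + y^2 + z^2 - 2
tr(b^-1 a^3 b^-1 a) = tr(a^3 b^-1 a) tr(b) - tr(a^3 b^-1 a b)   [inverse elimination on b] = x^4*y^2 - 2*x^3*y*z - 2*x^2*y^2 + x^2*z^2 + 3*x*y*z - x^2 - z^2 + 2
tr(a^5) = tr(a) tr(a^4) - tr(a^3)  (reduce the a square) = x^5 - 5*x^3 + 5*x
tr(a^5 b) = tr(a) tr(a^2 b a^2) - tr(a^2 b a)  (reduce the a square) = x^4*z - x^3*y - 3*x^2*z + 2*x*y + z
so tr(a^2 b^-1 a^3) = tr(a^5) tr(b) - tr(a^5 b)  (eliminate b^-1) = x^5*y - x^4*z - 4*x^3*y + 3*x^2*z + 3*x*y - z
so tr(b a^2 b) = tr(b) tr(a^2 b) - tr(a^2)  (reduce the b square) = x*y*z - x^2 - y^2 + 2
tr(b a^2 b a^2) = tr(a) tr(b a^2 b a) - tr(b a^2 b)  (reduce the a square) = x^2*z^2 - 2*x*y*z + y^2 - 2
tr(a^3 b a^2 b) = tr(a) tr(b a^2 b a^2) - tr(b a^2 b a)  (reduce the a square) = x^3*z^2 - 2*x^2*y*z + x*y^2 - x*z^2 + y*z - x
reduce: tr(a^2 b^-1 a^3 b) = tr(a^3 b a^2) tr(b) - tr(a^3 b a^2 b)  (eliminate b^-1) = x^4*y*z - x^3*y^2 - x^3*z^2 - x^2*y*z + x*y^2 + x*z^2 + x
so tr(b^-1 a^3 b^-1 a^2) = tr(a^2 b^-1 a^3) tr(b) - tr(a^2 b^-1 a^3 b)  (eliminate b^-1) = x^5*y^2 - 2*x^4*y*z - 3*x^3*y^2 + x^3*z^2 + 4*x^2*y*z + 2*x*y^2 - x*z^2 - y*z - x
assemble the triple (tr(r) - 2; tr(r a) - x; tr(r b) - y)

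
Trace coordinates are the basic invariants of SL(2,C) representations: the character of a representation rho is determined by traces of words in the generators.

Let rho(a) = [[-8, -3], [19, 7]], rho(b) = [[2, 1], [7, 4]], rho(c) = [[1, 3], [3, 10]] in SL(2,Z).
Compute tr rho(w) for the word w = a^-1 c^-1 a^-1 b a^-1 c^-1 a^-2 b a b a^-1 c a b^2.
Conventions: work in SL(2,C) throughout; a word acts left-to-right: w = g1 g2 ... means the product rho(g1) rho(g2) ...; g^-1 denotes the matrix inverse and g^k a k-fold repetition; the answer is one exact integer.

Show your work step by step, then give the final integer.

339805500296

rho(a^-1) = [[7, 3], [-19, -8]]
... * rho(c^-1) = [[10, -3], [-3, 1]]  ->  [[61, -18], [-166, 49]]
... * rho(a^-1) = [[7, 3], [-19, -8]]  ->  [[769, 327], [-2093, -890]]
... * rho(b) = [[2, 1], [7, 4]]  ->  [[3827, 2077], [-10416, -5653]]
... * rho(a^-1) = [[7, 3], [-19, -8]]  ->  [[-12674, -5135], [34495, 13976]]
... * rho(c^-1) = [[10, -3], [-3, 1]]  ->  [[-111335, 32887], [303022, -89509]]
... * rho(a^-1) = [[7, 3], [-19, -8]]  ->  [[-1404198, -597101], [3821825, 1625138]]
... * rho(a^-1) = [[7, 3], [-19, -8]]  ->  [[1515533, 564214], [-4124847, -1535629]]
... * rho(b) = [[2, 1], [7, 4]]  ->  [[6980564, 3772389], [-18999097, -10267363]]
... * rho(a) = [[-8, -3], [19, 7]]  ->  [[15830879, 5465031], [-43087121, -14874250]]
... * rho(b) = [[2, 1], [7, 4]]  ->  [[69916975, 37691003], [-190293992, -102584121]]
... * rho(a^-1) = [[7, 3], [-19, -8]]  ->  [[-226710232, -91777099], [617040355, 249790992]]
... * rho(c) = [[1, 3], [3, 10]]  ->  [[-502041529, -1597901686], [1366413331, 4349030985]]
... * rho(a) = [[-8, -3], [19, 7]]  ->  [[-26343799802, -9679187215], [71700282067, 26343976902]]
... * rho(b) = [[2, 1], [7, 4]]  ->  [[-120441910109, -65060548662], [327808402448, 177076189675]]
... * rho(b) = [[2, 1], [7, 4]]  ->  [[-696307660852, -380684104757], [1895150132621, 1036113161148]]
tr = -696307660852 + 1036113161148 = 339805500296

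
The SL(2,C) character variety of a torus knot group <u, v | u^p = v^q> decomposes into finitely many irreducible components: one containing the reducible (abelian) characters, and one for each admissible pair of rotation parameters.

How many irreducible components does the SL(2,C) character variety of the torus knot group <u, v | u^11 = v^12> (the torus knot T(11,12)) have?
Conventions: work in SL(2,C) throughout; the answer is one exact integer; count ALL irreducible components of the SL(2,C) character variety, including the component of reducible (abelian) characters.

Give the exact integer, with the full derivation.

56

In the torus knot group T(11,12), u^11 = v^12 is central, so an irreducible representation sends it to +I or -I (Schur).
On an irreducible component, tr(u) is locked at 2*cos(pi*alpha/11) for some alpha in 1..10, and tr(v) at 2*cos(pi*beta/12) for some beta in 1..11.
u^11 = (-1)^alpha I and v^12 = (-1)^beta I must agree, so alpha and beta have equal parity.
Counting: 5 odd alphas x 6 odd betas + 5 even alphas x 5 even betas = 30 + 25 = 55.
That is 55 components of irreducible characters, and with the reducible (abelian) component the total is 56.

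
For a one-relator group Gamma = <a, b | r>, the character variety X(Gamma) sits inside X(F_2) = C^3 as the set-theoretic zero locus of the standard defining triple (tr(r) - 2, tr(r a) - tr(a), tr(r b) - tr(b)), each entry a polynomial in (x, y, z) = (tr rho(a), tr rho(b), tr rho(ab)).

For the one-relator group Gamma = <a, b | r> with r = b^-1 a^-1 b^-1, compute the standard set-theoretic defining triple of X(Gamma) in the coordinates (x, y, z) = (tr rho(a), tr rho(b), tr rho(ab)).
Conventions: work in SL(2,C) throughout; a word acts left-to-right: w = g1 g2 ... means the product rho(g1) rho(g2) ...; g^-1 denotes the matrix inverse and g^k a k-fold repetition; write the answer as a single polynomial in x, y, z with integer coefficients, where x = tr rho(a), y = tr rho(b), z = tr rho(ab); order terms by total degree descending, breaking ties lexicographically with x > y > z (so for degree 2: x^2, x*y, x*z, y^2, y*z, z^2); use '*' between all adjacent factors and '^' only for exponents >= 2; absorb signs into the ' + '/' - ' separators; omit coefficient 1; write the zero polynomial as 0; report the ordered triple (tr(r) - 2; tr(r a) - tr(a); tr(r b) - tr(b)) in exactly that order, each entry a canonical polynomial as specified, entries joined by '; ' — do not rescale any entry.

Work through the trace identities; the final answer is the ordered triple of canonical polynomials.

y*z - x - 2; x*y*z - x^2 - z^2 - x + 2; -y + z

tr(a^-1) = tr(a) = x
and tr(a^-1 b) = tr(b) * tr(a) - tr(b a) = x*y - z
tr(b^-1 a^-1) = tr(a^-1) * tr(b) - tr(a^-1 b) = z
next, tr(b^-1 a^-1 b^-1) = tr(b^-1 a^-1) * tr(b) - tr(b^-1 a^-1 b) = y*z - x
tr(b a b a) = tr(a b) * tr(a b) - tr(1)   [split at repeated a] = z^2 - 2
tr(a b a^-1 b) = tr(b a b) * tr(a) - tr(b a b a) = x*y*z - x^2 - z^2 + 2
next, tr(a^-1 b^-1 a b) = tr(a b a^-1) * tr(b) - tr(a b a^-1 b) = -x*y*z + x^2 + y^2 + z^2 - 2
tr(b^-1 a^-1 b^-1 a) = tr(a^-1 b^-1 a) * tr(b) - tr(a^-1 b^-1 a b) = x*y*z - x^2 - z^2 + 2
assemble the triple (tr(r) - 2; tr(r a) - x; tr(r b) - y)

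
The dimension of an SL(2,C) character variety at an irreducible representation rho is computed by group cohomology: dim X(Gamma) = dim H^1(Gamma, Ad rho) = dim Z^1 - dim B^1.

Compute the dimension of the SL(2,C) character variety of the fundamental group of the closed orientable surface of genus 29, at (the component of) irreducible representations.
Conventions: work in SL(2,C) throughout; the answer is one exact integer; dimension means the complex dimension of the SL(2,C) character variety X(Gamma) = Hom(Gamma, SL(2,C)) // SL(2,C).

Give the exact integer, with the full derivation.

The genus-29 surface group: 2g = 58 generators, one relator prod [a_i, b_i].
A cocycle assigns one sl_2 vector per generator subject to the relator condition d_2(z) = 0: dim of the unconstrained space is 3*2g = 174.
H^2 = coker(d_2) is dual to H^0 = 0 at irreducible rho (Poincare duality), so d_2 is onto: dim Z^1 = 171.
As always at irreducible rho, dim B^1 = 3.
dim X = dim H^1 = 171 - 3 = 168.

168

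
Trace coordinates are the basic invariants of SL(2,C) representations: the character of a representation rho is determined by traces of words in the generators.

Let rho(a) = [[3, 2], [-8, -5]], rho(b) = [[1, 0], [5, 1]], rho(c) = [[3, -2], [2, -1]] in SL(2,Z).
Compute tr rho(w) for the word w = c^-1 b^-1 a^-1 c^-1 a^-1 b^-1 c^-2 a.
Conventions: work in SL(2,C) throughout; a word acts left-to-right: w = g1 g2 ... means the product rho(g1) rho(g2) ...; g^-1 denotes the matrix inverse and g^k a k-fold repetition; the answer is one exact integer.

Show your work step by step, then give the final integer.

rho(c^-1) = [[-1, 2], [-2, 3]]
... * rho(b^-1) = [[1, 0], [-5, 1]]  ->  [[-11, 2], [-17, 3]]
... * rho(a^-1) = [[-5, -2], [8, 3]]  ->  [[71, 28], [109, 43]]
... * rho(c^-1) = [[-1, 2], [-2, 3]]  ->  [[-127, 226], [-195, 347]]
... * rho(a^-1) = [[-5, -2], [8, 3]]  ->  [[2443, 932], [3751, 1431]]
... * rho(b^-1) = [[1, 0], [-5, 1]]  ->  [[-2217, 932], [-3404, 1431]]
... * rho(c^-1) = [[-1, 2], [-2, 3]]  ->  [[353, -1638], [542, -2515]]
... * rho(c^-1) = [[-1, 2], [-2, 3]]  ->  [[2923, -4208], [4488, -6461]]
... * rho(a) = [[3, 2], [-8, -5]]  ->  [[42433, 26886], [65152, 41281]]
tr = 42433 + 41281 = 83714

83714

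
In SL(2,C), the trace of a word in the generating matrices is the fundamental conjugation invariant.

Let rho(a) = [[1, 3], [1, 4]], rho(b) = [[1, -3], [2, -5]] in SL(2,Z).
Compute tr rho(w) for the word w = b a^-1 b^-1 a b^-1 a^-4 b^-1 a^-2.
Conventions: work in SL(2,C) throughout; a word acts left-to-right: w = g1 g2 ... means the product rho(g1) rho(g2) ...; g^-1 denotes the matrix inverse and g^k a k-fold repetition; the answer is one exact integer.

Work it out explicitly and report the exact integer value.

rho(b) = [[1, -3], [2, -5]]
... * rho(a^-1) = [[4, -3], [-1, 1]]  ->  [[7, -6], [13, -11]]
... * rho(b^-1) = [[-5, 3], [-2, 1]]  ->  [[-23, 15], [-43, 28]]
... * rho(a) = [[1, 3], [1, 4]]  ->  [[-8, -9], [-15, -17]]
... * rho(b^-1) = [[-5, 3], [-2, 1]]  ->  [[58, -33], [109, -62]]
... * rho(a^-1) = [[4, -3], [-1, 1]]  ->  [[265, -207], [498, -389]]
... * rho(a^-1) = [[4, -3], [-1, 1]]  ->  [[1267, -1002], [2381, -1883]]
... * rho(a^-1) = [[4, -3], [-1, 1]]  ->  [[6070, -4803], [11407, -9026]]
... * rho(a^-1) = [[4, -3], [-1, 1]]  ->  [[29083, -23013], [54654, -43247]]
... * rho(b^-1) = [[-5, 3], [-2, 1]]  ->  [[-99389, 64236], [-186776, 120715]]
... * rho(a^-1) = [[4, -3], [-1, 1]]  ->  [[-461792, 362403], [-867819, 681043]]
... * rho(a^-1) = [[4, -3], [-1, 1]]  ->  [[-2209571, 1747779], [-4152319, 3284500]]
tr = -2209571 + 3284500 = 1074929

1074929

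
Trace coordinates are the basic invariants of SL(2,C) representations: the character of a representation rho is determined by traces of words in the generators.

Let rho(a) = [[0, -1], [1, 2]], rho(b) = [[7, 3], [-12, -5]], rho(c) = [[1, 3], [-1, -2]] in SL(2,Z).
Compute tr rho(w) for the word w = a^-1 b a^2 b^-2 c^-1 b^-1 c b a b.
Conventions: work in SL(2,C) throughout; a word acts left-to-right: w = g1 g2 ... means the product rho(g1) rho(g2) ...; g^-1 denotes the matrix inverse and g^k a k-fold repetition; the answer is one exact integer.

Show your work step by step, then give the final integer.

46745

rho(a^-1) = [[2, 1], [-1, 0]]
... * rho(b) = [[7, 3], [-12, -5]]  ->  [[2, 1], [-7, -3]]
... * rho(a) = [[0, -1], [1, 2]]  ->  [[1, 0], [-3, 1]]
... * rho(a) = [[0, -1], [1, 2]]  ->  [[0, -1], [1, 5]]
... * rho(b^-1) = [[-5, -3], [12, 7]]  ->  [[-12, -7], [55, 32]]
... * rho(b^-1) = [[-5, -3], [12, 7]]  ->  [[-24, -13], [109, 59]]
... * rho(c^-1) = [[-2, -3], [1, 1]]  ->  [[35, 59], [-159, -268]]
... * rho(b^-1) = [[-5, -3], [12, 7]]  ->  [[533, 308], [-2421, -1399]]
... * rho(c) = [[1, 3], [-1, -2]]  ->  [[225, 983], [-1022, -4465]]
... * rho(b) = [[7, 3], [-12, -5]]  ->  [[-10221, -4240], [46426, 19259]]
... * rho(a) = [[0, -1], [1, 2]]  ->  [[-4240, 1741], [19259, -7908]]
... * rho(b) = [[7, 3], [-12, -5]]  ->  [[-50572, -21425], [229709, 97317]]
tr = -50572 + 97317 = 46745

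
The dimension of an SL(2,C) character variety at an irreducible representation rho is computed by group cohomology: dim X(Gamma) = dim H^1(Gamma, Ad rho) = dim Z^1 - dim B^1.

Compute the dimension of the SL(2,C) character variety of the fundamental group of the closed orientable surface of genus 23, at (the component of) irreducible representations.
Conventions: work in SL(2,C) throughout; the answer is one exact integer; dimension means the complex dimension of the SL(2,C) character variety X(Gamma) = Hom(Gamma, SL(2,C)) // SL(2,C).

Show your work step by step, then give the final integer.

132

pi_1 of the closed genus-23 surface has 46 generators bound by the single product-of-commutators relator.
A cocycle assigns one sl_2 vector per generator subject to the relator condition d_2(z) = 0: dim of the unconstrained space is 3*2g = 138.
H^2 = coker(d_2) is dual to H^0 = 0 at irreducible rho (Poincare duality), so d_2 is onto: dim Z^1 = 135.
dim B^1 = 3 (coboundaries, injective at irreducible rho).
dim H^1 = 135 - 3 = 132 = dim X.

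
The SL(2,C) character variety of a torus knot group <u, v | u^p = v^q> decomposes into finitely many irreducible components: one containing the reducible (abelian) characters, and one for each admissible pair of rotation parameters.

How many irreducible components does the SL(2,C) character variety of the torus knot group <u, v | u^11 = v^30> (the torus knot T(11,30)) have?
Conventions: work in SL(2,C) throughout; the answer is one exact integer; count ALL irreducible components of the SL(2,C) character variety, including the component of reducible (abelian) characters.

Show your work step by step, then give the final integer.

146

In the torus knot group T(11,30), u^11 = v^30 is central, so an irreducible representation sends it to +I or -I (Schur).
This locks tr(u) to 2*cos(pi*alpha/11), alpha in 1..10, and tr(v) to 2*cos(pi*beta/30), beta in 1..29, on each component of irreducible characters.
Consistency of u^11 = (-1)^alpha I with v^30 = (-1)^beta I forces alpha = beta (mod 2).
Counting: 5 odd alphas x 15 odd betas + 5 even alphas x 14 even betas = 75 + 70 = 145.
Total: 145 irreducible-character components + 1 reducible (abelian) component = 146.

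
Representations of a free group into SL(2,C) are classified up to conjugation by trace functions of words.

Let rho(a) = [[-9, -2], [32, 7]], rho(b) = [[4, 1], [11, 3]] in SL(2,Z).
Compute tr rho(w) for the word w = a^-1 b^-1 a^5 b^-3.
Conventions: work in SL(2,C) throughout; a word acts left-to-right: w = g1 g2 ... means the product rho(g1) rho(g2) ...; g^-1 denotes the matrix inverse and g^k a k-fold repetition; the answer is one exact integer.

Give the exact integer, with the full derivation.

rho(a^-1) = [[7, 2], [-32, -9]]
... * rho(b^-1) = [[3, -1], [-11, 4]]  ->  [[-1, 1], [3, -4]]
... * rho(a) = [[-9, -2], [32, 7]]  ->  [[41, 9], [-155, -34]]
... * rho(a) = [[-9, -2], [32, 7]]  ->  [[-81, -19], [307, 72]]
... * rho(a) = [[-9, -2], [32, 7]]  ->  [[121, 29], [-459, -110]]
... * rho(a) = [[-9, -2], [32, 7]]  ->  [[-161, -39], [611, 148]]
... * rho(a) = [[-9, -2], [32, 7]]  ->  [[201, 49], [-763, -186]]
... * rho(b^-1) = [[3, -1], [-11, 4]]  ->  [[64, -5], [-243, 19]]
... * rho(b^-1) = [[3, -1], [-11, 4]]  ->  [[247, -84], [-938, 319]]
... * rho(b^-1) = [[3, -1], [-11, 4]]  ->  [[1665, -583], [-6323, 2214]]
tr = 1665 + 2214 = 3879

3879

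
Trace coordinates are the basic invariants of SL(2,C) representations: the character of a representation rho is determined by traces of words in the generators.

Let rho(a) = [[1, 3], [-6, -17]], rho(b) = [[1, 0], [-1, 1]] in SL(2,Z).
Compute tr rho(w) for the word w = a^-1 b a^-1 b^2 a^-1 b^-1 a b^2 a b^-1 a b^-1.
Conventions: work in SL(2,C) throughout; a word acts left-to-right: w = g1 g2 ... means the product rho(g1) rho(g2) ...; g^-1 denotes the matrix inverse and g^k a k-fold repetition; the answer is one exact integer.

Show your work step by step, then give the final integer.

rho(a^-1) = [[-17, -3], [6, 1]]
... * rho(b) = [[1, 0], [-1, 1]]  ->  [[-14, -3], [5, 1]]
... * rho(a^-1) = [[-17, -3], [6, 1]]  ->  [[220, 39], [-79, -14]]
... * rho(b) = [[1, 0], [-1, 1]]  ->  [[181, 39], [-65, -14]]
... * rho(b) = [[1, 0], [-1, 1]]  ->  [[142, 39], [-51, -14]]
... * rho(a^-1) = [[-17, -3], [6, 1]]  ->  [[-2180, -387], [783, 139]]
... * rho(b^-1) = [[1, 0], [1, 1]]  ->  [[-2567, -387], [922, 139]]
... * rho(a) = [[1, 3], [-6, -17]]  ->  [[-245, -1122], [88, 403]]
... * rho(b) = [[1, 0], [-1, 1]]  ->  [[877, -1122], [-315, 403]]
... * rho(b) = [[1, 0], [-1, 1]]  ->  [[1999, -1122], [-718, 403]]
... * rho(a) = [[1, 3], [-6, -17]]  ->  [[8731, 25071], [-3136, -9005]]
... * rho(b^-1) = [[1, 0], [1, 1]]  ->  [[33802, 25071], [-12141, -9005]]
... * rho(a) = [[1, 3], [-6, -17]]  ->  [[-116624, -324801], [41889, 116662]]
... * rho(b^-1) = [[1, 0], [1, 1]]  ->  [[-441425, -324801], [158551, 116662]]
tr = -441425 + 116662 = -324763

-324763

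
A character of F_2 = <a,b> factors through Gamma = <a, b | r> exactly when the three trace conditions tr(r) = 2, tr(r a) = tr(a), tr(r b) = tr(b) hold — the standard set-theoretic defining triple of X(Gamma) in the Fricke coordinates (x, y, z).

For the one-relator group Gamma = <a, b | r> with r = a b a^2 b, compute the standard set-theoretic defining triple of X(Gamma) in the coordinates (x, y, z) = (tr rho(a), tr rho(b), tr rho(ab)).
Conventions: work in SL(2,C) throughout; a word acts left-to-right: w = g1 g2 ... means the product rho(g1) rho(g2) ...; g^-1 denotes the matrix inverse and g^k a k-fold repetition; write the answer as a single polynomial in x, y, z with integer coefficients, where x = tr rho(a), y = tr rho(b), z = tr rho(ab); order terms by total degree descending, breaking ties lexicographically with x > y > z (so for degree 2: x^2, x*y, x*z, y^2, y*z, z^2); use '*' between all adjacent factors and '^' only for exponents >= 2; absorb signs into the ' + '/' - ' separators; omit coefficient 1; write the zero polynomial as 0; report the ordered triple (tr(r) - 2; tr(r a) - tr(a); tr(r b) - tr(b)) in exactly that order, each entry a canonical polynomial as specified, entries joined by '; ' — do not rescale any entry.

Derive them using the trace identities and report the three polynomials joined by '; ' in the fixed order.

tr(b a b a) = tr(a b)*tr(a b) - tr(1) = z^2 - 2
tr(b a b) = tr(b)*tr(a b) - tr(a) = y*z - x
tr(a b a^2 b) = tr(a)*tr(b a b a) - tr(b a b) = x*z^2 - y*z - x
tr(b^2) = tr(b)*tr(b) - tr(1) = y^2 - 2
tr(b a^2 b) = tr(a)*tr(b^2 a) - tr(b^2) = x*y*z - x^2 - y^2 + 2
tr(a b a^2 b a) = tr(a)*tr(b a^2 b a) - tr(b a^2 b) = x^2*z^2 - 2*x*y*z + y^2 - 2
tr(a b a) = tr(a)*tr(b a) - tr(b)   [square of a] = x*z - y
tr(b^2 a b a) = tr(b)*tr(a b a b) - tr(a b a)   [square of b] = y*z^2 - x*z - y
tr(b^2 a b) = tr(b)*tr(b a b) - tr(b a)   [square of b] = y^2*z - x*y - z
tr(a b a^2 b^2) = tr(a)*tr(b^2 a b a) - tr(b^2 a b)   [square of a] = x*y*z^2 - x^2*z - y^2*z + z
assemble the triple (tr(r) - 2; tr(r a) - x; tr(r b) - y)

x*z^2 - y*z - x - 2; x^2*z^2 - 2*x*y*z + y^2 - x - 2; x*y*z^2 - x^2*z - y^2*z - y + z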